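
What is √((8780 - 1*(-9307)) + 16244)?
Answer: √34331 ≈ 185.29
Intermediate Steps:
√((8780 - 1*(-9307)) + 16244) = √((8780 + 9307) + 16244) = √(18087 + 16244) = √34331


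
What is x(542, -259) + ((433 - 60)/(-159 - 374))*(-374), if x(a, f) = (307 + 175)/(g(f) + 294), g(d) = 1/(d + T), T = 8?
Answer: 10358754492/39331669 ≈ 263.37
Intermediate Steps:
g(d) = 1/(8 + d) (g(d) = 1/(d + 8) = 1/(8 + d))
x(a, f) = 482/(294 + 1/(8 + f)) (x(a, f) = (307 + 175)/(1/(8 + f) + 294) = 482/(294 + 1/(8 + f)))
x(542, -259) + ((433 - 60)/(-159 - 374))*(-374) = 482*(8 - 259)/(2353 + 294*(-259)) + ((433 - 60)/(-159 - 374))*(-374) = 482*(-251)/(2353 - 76146) + (373/(-533))*(-374) = 482*(-251)/(-73793) + (373*(-1/533))*(-374) = 482*(-1/73793)*(-251) - 373/533*(-374) = 120982/73793 + 139502/533 = 10358754492/39331669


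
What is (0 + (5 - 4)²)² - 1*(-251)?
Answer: 252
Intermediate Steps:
(0 + (5 - 4)²)² - 1*(-251) = (0 + 1²)² + 251 = (0 + 1)² + 251 = 1² + 251 = 1 + 251 = 252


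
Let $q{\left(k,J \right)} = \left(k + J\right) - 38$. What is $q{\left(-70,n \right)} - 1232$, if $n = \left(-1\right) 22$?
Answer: $-1362$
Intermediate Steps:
$n = -22$
$q{\left(k,J \right)} = -38 + J + k$ ($q{\left(k,J \right)} = \left(J + k\right) - 38 = -38 + J + k$)
$q{\left(-70,n \right)} - 1232 = \left(-38 - 22 - 70\right) - 1232 = -130 - 1232 = -1362$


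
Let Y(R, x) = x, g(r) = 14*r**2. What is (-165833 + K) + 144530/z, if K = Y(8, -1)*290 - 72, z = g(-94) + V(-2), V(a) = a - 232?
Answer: -2051995212/12347 ≈ -1.6619e+5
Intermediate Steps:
V(a) = -232 + a
z = 123470 (z = 14*(-94)**2 + (-232 - 2) = 14*8836 - 234 = 123704 - 234 = 123470)
K = -362 (K = -1*290 - 72 = -290 - 72 = -362)
(-165833 + K) + 144530/z = (-165833 - 362) + 144530/123470 = -166195 + 144530*(1/123470) = -166195 + 14453/12347 = -2051995212/12347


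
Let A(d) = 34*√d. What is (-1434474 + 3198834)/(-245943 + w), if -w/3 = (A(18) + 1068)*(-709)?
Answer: 44124095080/49497457457 - 4725740240*√2/49497457457 ≈ 0.75642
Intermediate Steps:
w = 2271636 + 216954*√2 (w = -3*(34*√18 + 1068)*(-709) = -3*(34*(3*√2) + 1068)*(-709) = -3*(102*√2 + 1068)*(-709) = -3*(1068 + 102*√2)*(-709) = -3*(-757212 - 72318*√2) = 2271636 + 216954*√2 ≈ 2.5785e+6)
(-1434474 + 3198834)/(-245943 + w) = (-1434474 + 3198834)/(-245943 + (2271636 + 216954*√2)) = 1764360/(2025693 + 216954*√2)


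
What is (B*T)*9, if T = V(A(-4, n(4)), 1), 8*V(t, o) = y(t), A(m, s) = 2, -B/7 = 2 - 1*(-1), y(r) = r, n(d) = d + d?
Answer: -189/4 ≈ -47.250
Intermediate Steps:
n(d) = 2*d
B = -21 (B = -7*(2 - 1*(-1)) = -7*(2 + 1) = -7*3 = -21)
V(t, o) = t/8
T = 1/4 (T = (1/8)*2 = 1/4 ≈ 0.25000)
(B*T)*9 = -21*1/4*9 = -21/4*9 = -189/4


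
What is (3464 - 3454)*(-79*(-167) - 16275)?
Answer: -30820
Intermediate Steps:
(3464 - 3454)*(-79*(-167) - 16275) = 10*(13193 - 16275) = 10*(-3082) = -30820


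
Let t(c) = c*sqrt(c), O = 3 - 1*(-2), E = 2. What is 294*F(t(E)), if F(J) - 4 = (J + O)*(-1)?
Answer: -294 - 588*sqrt(2) ≈ -1125.6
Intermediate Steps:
O = 5 (O = 3 + 2 = 5)
t(c) = c**(3/2)
F(J) = -1 - J (F(J) = 4 + (J + 5)*(-1) = 4 + (5 + J)*(-1) = 4 + (-5 - J) = -1 - J)
294*F(t(E)) = 294*(-1 - 2**(3/2)) = 294*(-1 - 2*sqrt(2)) = -294 - 588*sqrt(2)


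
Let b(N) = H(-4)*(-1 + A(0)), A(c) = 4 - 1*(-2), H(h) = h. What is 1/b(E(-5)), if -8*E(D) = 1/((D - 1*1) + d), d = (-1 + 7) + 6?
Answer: -1/20 ≈ -0.050000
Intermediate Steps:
d = 12 (d = 6 + 6 = 12)
A(c) = 6 (A(c) = 4 + 2 = 6)
E(D) = -1/(8*(11 + D)) (E(D) = -1/(8*((D - 1*1) + 12)) = -1/(8*((D - 1) + 12)) = -1/(8*((-1 + D) + 12)) = -1/(8*(11 + D)))
b(N) = -20 (b(N) = -4*(-1 + 6) = -4*5 = -20)
1/b(E(-5)) = 1/(-20) = -1/20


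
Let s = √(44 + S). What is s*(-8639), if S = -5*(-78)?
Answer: -8639*√434 ≈ -1.7997e+5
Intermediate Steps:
S = 390
s = √434 (s = √(44 + 390) = √434 ≈ 20.833)
s*(-8639) = √434*(-8639) = -8639*√434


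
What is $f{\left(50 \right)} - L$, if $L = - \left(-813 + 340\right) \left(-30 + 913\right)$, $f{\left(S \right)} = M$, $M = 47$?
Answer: $-417612$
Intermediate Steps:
$f{\left(S \right)} = 47$
$L = 417659$ ($L = - \left(-473\right) 883 = \left(-1\right) \left(-417659\right) = 417659$)
$f{\left(50 \right)} - L = 47 - 417659 = -417612$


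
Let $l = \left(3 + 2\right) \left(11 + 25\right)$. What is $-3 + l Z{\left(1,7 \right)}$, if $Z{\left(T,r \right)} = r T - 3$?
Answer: $717$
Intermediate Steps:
$Z{\left(T,r \right)} = -3 + T r$ ($Z{\left(T,r \right)} = T r - 3 = -3 + T r$)
$l = 180$ ($l = 5 \cdot 36 = 180$)
$-3 + l Z{\left(1,7 \right)} = -3 + 180 \left(-3 + 1 \cdot 7\right) = -3 + 180 \left(-3 + 7\right) = -3 + 180 \cdot 4 = -3 + 720 = 717$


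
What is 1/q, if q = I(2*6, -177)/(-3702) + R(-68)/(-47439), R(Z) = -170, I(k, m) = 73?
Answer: -58539726/944569 ≈ -61.975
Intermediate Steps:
q = -944569/58539726 (q = 73/(-3702) - 170/(-47439) = 73*(-1/3702) - 170*(-1/47439) = -73/3702 + 170/47439 = -944569/58539726 ≈ -0.016136)
1/q = 1/(-944569/58539726) = -58539726/944569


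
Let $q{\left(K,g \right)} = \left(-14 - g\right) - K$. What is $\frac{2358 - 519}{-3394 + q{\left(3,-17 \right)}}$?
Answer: $- \frac{1839}{3394} \approx -0.54184$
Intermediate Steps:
$q{\left(K,g \right)} = -14 - K - g$
$\frac{2358 - 519}{-3394 + q{\left(3,-17 \right)}} = \frac{2358 - 519}{-3394 - 0} = \frac{1839}{-3394 - 0} = \frac{1839}{-3394 + 0} = \frac{1839}{-3394} = 1839 \left(- \frac{1}{3394}\right) = - \frac{1839}{3394}$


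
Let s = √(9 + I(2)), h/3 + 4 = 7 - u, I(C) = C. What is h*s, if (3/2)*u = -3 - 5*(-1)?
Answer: 5*√11 ≈ 16.583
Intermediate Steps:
u = 4/3 (u = 2*(-3 - 5*(-1))/3 = 2*(-3 + 5)/3 = (⅔)*2 = 4/3 ≈ 1.3333)
h = 5 (h = -12 + 3*(7 - 1*4/3) = -12 + 3*(7 - 4/3) = -12 + 3*(17/3) = -12 + 17 = 5)
s = √11 (s = √(9 + 2) = √11 ≈ 3.3166)
h*s = 5*√11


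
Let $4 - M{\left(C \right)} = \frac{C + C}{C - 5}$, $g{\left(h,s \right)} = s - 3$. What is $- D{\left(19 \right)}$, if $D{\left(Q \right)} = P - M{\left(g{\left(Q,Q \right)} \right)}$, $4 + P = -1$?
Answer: $\frac{67}{11} \approx 6.0909$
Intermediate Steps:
$g{\left(h,s \right)} = -3 + s$ ($g{\left(h,s \right)} = s - 3 = -3 + s$)
$M{\left(C \right)} = 4 - \frac{2 C}{-5 + C}$ ($M{\left(C \right)} = 4 - \frac{C + C}{C - 5} = 4 - \frac{2 C}{-5 + C}$)
$P = -5$ ($P = -4 - 1 = -5$)
$D{\left(Q \right)} = -5 - \frac{2 \left(-13 + Q\right)}{-8 + Q}$ ($D{\left(Q \right)} = -5 - \frac{2 \left(-10 + \left(-3 + Q\right)\right)}{-5 + \left(-3 + Q\right)} = -5 - \frac{2 \left(-13 + Q\right)}{-8 + Q}$)
$- D{\left(19 \right)} = - \frac{66 - 133}{-8 + 19} = - \frac{66 - 133}{11} = - \frac{-67}{11} = \left(-1\right) \left(- \frac{67}{11}\right) = \frac{67}{11}$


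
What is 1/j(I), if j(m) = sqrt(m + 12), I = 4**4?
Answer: sqrt(67)/134 ≈ 0.061085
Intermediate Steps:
I = 256
j(m) = sqrt(12 + m)
1/j(I) = 1/(sqrt(12 + 256)) = 1/(sqrt(268)) = 1/(2*sqrt(67)) = sqrt(67)/134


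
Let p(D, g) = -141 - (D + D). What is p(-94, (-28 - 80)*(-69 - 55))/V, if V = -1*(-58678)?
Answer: 47/58678 ≈ 0.00080098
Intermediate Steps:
p(D, g) = -141 - 2*D
V = 58678
p(-94, (-28 - 80)*(-69 - 55))/V = (-141 - 2*(-94))/58678 = (-141 + 188)*(1/58678) = 47*(1/58678) = 47/58678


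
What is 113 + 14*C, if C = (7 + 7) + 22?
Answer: 617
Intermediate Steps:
C = 36 (C = 14 + 22 = 36)
113 + 14*C = 113 + 14*36 = 113 + 504 = 617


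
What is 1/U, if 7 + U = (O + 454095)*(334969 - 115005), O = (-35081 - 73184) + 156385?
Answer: 1/110469220253 ≈ 9.0523e-12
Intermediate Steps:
O = 48120 (O = -108265 + 156385 = 48120)
U = 110469220253 (U = -7 + (48120 + 454095)*(334969 - 115005) = -7 + 502215*219964 = -7 + 110469220260 = 110469220253)
1/U = 1/110469220253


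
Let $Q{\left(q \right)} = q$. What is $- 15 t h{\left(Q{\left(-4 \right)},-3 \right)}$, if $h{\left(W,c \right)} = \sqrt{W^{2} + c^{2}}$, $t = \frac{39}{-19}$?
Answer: $\frac{2925}{19} \approx 153.95$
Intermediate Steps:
$t = - \frac{39}{19}$ ($t = 39 \left(- \frac{1}{19}\right) = - \frac{39}{19} \approx -2.0526$)
$- 15 t h{\left(Q{\left(-4 \right)},-3 \right)} = \left(-15\right) \left(- \frac{39}{19}\right) \sqrt{\left(-4\right)^{2} + \left(-3\right)^{2}} = \frac{585 \sqrt{16 + 9}}{19} = \frac{585 \sqrt{25}}{19} = \frac{585}{19} \cdot 5 = \frac{2925}{19}$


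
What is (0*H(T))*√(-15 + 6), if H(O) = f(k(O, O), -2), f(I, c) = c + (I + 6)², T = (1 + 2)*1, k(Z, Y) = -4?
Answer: 0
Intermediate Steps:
T = 3 (T = 3*1 = 3)
f(I, c) = c + (6 + I)²
H(O) = 2 (H(O) = -2 + (6 - 4)² = -2 + 2² = -2 + 4 = 2)
(0*H(T))*√(-15 + 6) = (0*2)*√(-15 + 6) = 0*√(-9) = 0*(3*I) = 0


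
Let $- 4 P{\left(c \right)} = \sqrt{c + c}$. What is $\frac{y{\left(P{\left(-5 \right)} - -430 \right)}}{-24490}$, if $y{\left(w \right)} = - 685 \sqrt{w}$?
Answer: $\frac{137 \sqrt{1720 - i \sqrt{10}}}{9796} \approx 0.58001 - 0.00053318 i$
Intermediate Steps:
$P{\left(c \right)} = - \frac{\sqrt{2} \sqrt{c}}{4}$ ($P{\left(c \right)} = - \frac{\sqrt{c + c}}{4} = - \frac{\sqrt{2 c}}{4} = - \frac{\sqrt{2} \sqrt{c}}{4}$)
$\frac{y{\left(P{\left(-5 \right)} - -430 \right)}}{-24490} = \frac{\left(-685\right) \sqrt{- \frac{\sqrt{2} \sqrt{-5}}{4} - -430}}{-24490} = - 685 \sqrt{- \frac{\sqrt{2} i \sqrt{5}}{4} + 430} \left(- \frac{1}{24490}\right) = - 685 \sqrt{- \frac{i \sqrt{10}}{4} + 430} \left(- \frac{1}{24490}\right) = - 685 \sqrt{430 - \frac{i \sqrt{10}}{4}} \left(- \frac{1}{24490}\right) = \frac{137 \sqrt{430 - \frac{i \sqrt{10}}{4}}}{4898}$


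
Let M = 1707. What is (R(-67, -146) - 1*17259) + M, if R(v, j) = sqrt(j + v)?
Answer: -15552 + I*sqrt(213) ≈ -15552.0 + 14.595*I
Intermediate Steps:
(R(-67, -146) - 1*17259) + M = (sqrt(-146 - 67) - 1*17259) + 1707 = (sqrt(-213) - 17259) + 1707 = (I*sqrt(213) - 17259) + 1707 = (-17259 + I*sqrt(213)) + 1707 = -15552 + I*sqrt(213)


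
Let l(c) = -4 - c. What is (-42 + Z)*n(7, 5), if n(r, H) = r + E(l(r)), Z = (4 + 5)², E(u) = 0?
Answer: 273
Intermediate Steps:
Z = 81 (Z = 9² = 81)
n(r, H) = r (n(r, H) = r + 0 = r)
(-42 + Z)*n(7, 5) = (-42 + 81)*7 = 39*7 = 273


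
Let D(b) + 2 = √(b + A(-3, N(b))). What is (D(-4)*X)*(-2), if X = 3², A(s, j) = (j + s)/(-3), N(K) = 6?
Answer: 36 - 18*I*√5 ≈ 36.0 - 40.249*I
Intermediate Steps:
A(s, j) = -j/3 - s/3 (A(s, j) = (j + s)*(-⅓) = -j/3 - s/3)
X = 9
D(b) = -2 + √(-1 + b) (D(b) = -2 + √(b + (-⅓*6 - ⅓*(-3))) = -2 + √(b + (-2 + 1)) = -2 + √(b - 1) = -2 + √(-1 + b))
(D(-4)*X)*(-2) = ((-2 + √(-1 - 4))*9)*(-2) = ((-2 + √(-5))*9)*(-2) = ((-2 + I*√5)*9)*(-2) = (-18 + 9*I*√5)*(-2) = 36 - 18*I*√5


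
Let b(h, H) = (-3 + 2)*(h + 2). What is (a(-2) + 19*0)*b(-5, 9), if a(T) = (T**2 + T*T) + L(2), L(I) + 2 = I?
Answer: 24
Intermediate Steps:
L(I) = -2 + I
a(T) = 2*T**2 (a(T) = (T**2 + T*T) + (-2 + 2) = (T**2 + T**2) + 0 = 2*T**2 + 0 = 2*T**2)
b(h, H) = -2 - h (b(h, H) = -(2 + h) = -2 - h)
(a(-2) + 19*0)*b(-5, 9) = (2*(-2)**2 + 19*0)*(-2 - 1*(-5)) = (2*4 + 0)*(-2 + 5) = (8 + 0)*3 = 8*3 = 24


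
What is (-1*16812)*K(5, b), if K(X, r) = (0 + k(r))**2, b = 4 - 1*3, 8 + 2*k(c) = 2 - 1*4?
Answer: -420300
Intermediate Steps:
k(c) = -5 (k(c) = -4 + (2 - 1*4)/2 = -4 + (2 - 4)/2 = -4 + (1/2)*(-2) = -4 - 1 = -5)
b = 1 (b = 4 - 3 = 1)
K(X, r) = 25 (K(X, r) = (0 - 5)**2 = (-5)**2 = 25)
(-1*16812)*K(5, b) = -1*16812*25 = -16812*25 = -420300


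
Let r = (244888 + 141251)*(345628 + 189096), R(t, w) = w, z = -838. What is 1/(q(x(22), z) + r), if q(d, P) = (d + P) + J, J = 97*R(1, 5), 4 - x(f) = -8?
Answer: 1/206477790295 ≈ 4.8431e-12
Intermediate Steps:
x(f) = 12 (x(f) = 4 - 1*(-8) = 4 + 8 = 12)
J = 485 (J = 97*5 = 485)
q(d, P) = 485 + P + d (q(d, P) = (d + P) + 485 = (P + d) + 485 = 485 + P + d)
r = 206477790636 (r = 386139*534724 = 206477790636)
1/(q(x(22), z) + r) = 1/((485 - 838 + 12) + 206477790636) = 1/(-341 + 206477790636) = 1/206477790295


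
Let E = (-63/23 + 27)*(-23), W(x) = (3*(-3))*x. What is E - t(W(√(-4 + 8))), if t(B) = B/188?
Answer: -52443/94 ≈ -557.90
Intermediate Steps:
W(x) = -9*x
t(B) = B/188 (t(B) = B*(1/188) = B/188)
E = -558 (E = (-63*1/23 + 27)*(-23) = (-63/23 + 27)*(-23) = (558/23)*(-23) = -558)
E - t(W(√(-4 + 8))) = -558 - (-9*√(-4 + 8))/188 = -558 - (-9*√4)/188 = -558 - (-9*2)/188 = -558 - (-18)/188 = -558 - 1*(-9/94) = -558 + 9/94 = -52443/94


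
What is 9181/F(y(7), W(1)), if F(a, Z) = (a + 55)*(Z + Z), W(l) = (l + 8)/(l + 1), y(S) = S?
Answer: 9181/558 ≈ 16.453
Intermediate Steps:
W(l) = (8 + l)/(1 + l)
F(a, Z) = 2*Z*(55 + a) (F(a, Z) = (55 + a)*(2*Z) = 2*Z*(55 + a))
9181/F(y(7), W(1)) = 9181/((2*((8 + 1)/(1 + 1))*(55 + 7))) = 9181/((2*(9/2)*62)) = 9181/558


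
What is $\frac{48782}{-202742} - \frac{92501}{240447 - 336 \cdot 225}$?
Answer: $- \frac{13397702048}{16710705237} \approx -0.80174$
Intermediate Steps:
$\frac{48782}{-202742} - \frac{92501}{240447 - 336 \cdot 225} = 48782 \left(- \frac{1}{202742}\right) - \frac{92501}{240447 - 75600} = - \frac{24391}{101371} - \frac{92501}{240447 - 75600} = - \frac{24391}{101371} - \frac{92501}{164847} = - \frac{13397702048}{16710705237}$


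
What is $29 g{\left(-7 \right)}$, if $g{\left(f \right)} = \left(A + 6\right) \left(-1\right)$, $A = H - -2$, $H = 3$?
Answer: $-319$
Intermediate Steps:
$A = 5$ ($A = 3 - -2 = 3 + 2 = 5$)
$g{\left(f \right)} = -11$ ($g{\left(f \right)} = \left(5 + 6\right) \left(-1\right) = 11 \left(-1\right) = -11$)
$29 g{\left(-7 \right)} = 29 \left(-11\right) = -319$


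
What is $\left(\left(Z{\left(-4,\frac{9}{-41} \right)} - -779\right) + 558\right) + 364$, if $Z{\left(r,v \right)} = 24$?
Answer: $1725$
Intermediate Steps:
$\left(\left(Z{\left(-4,\frac{9}{-41} \right)} - -779\right) + 558\right) + 364 = \left(\left(24 - -779\right) + 558\right) + 364 = \left(\left(24 + 779\right) + 558\right) + 364 = \left(803 + 558\right) + 364 = 1361 + 364 = 1725$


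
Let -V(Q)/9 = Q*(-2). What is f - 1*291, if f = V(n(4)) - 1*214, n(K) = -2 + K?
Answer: -469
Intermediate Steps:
V(Q) = 18*Q (V(Q) = -9*Q*(-2) = -(-18)*Q = 18*Q)
f = -178 (f = 18*(-2 + 4) - 1*214 = 18*2 - 214 = 36 - 214 = -178)
f - 1*291 = -178 - 1*291 = -178 - 291 = -469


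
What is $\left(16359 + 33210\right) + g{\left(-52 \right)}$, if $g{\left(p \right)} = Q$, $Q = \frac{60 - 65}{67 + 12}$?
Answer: $\frac{3915946}{79} \approx 49569.0$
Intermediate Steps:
$Q = - \frac{5}{79} \approx -0.063291$
$g{\left(p \right)} = - \frac{5}{79}$
$\left(16359 + 33210\right) + g{\left(-52 \right)} = \left(16359 + 33210\right) - \frac{5}{79} = 49569 - \frac{5}{79} = \frac{3915946}{79}$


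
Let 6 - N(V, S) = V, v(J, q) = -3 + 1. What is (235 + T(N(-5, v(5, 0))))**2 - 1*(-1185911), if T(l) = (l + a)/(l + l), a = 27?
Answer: 150276047/121 ≈ 1.2420e+6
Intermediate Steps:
v(J, q) = -2
N(V, S) = 6 - V
T(l) = (27 + l)/(2*l) (T(l) = (l + 27)/(l + l) = (27 + l)/((2*l)) = (27 + l)*(1/(2*l)) = (27 + l)/(2*l))
(235 + T(N(-5, v(5, 0))))**2 - 1*(-1185911) = (235 + (27 + (6 - 1*(-5)))/(2*(6 - 1*(-5))))**2 - 1*(-1185911) = (235 + (27 + (6 + 5))/(2*(6 + 5)))**2 + 1185911 = (235 + (1/2)*(27 + 11)/11)**2 + 1185911 = (235 + (1/2)*(1/11)*38)**2 + 1185911 = (235 + 19/11)**2 + 1185911 = (2604/11)**2 + 1185911 = 6780816/121 + 1185911 = 150276047/121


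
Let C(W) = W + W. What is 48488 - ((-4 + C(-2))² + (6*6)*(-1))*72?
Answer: 46472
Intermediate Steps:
C(W) = 2*W
48488 - ((-4 + C(-2))² + (6*6)*(-1))*72 = 48488 - ((-4 + 2*(-2))² + (6*6)*(-1))*72 = 48488 - ((-4 - 4)² + 36*(-1))*72 = 48488 - ((-8)² - 36)*72 = 48488 - (64 - 36)*72 = 48488 - 28*72 = 48488 - 1*2016 = 48488 - 2016 = 46472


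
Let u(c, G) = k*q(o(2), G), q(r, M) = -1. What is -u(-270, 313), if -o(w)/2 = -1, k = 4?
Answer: 4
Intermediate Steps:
o(w) = 2 (o(w) = -2*(-1) = 2)
u(c, G) = -4 (u(c, G) = 4*(-1) = -4)
-u(-270, 313) = -1*(-4) = 4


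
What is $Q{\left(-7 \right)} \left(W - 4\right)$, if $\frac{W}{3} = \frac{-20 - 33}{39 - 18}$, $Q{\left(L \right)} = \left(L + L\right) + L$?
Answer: $243$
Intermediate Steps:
$Q{\left(L \right)} = 3 L$ ($Q{\left(L \right)} = 2 L + L = 3 L$)
$W = - \frac{53}{7}$ ($W = 3 \frac{-20 - 33}{39 - 18} = 3 \left(- \frac{53}{21}\right) = - \frac{53}{7} \approx -7.5714$)
$Q{\left(-7 \right)} \left(W - 4\right) = 3 \left(-7\right) \left(- \frac{53}{7} - 4\right) = \left(-21\right) \left(- \frac{81}{7}\right) = 243$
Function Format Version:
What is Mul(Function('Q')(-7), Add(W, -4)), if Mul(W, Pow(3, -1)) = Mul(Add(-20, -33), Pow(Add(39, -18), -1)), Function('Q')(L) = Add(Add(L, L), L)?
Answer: 243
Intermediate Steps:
Function('Q')(L) = Mul(3, L) (Function('Q')(L) = Add(Mul(2, L), L) = Mul(3, L))
W = Rational(-53, 7) (W = Mul(3, Mul(Add(-20, -33), Pow(Add(39, -18), -1))) = Mul(3, Mul(-53, Pow(21, -1))) = Mul(3, Mul(-53, Rational(1, 21))) = Mul(3, Rational(-53, 21)) = Rational(-53, 7) ≈ -7.5714)
Mul(Function('Q')(-7), Add(W, -4)) = Mul(Mul(3, -7), Add(Rational(-53, 7), -4)) = Mul(-21, Rational(-81, 7)) = 243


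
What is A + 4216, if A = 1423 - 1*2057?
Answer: 3582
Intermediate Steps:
A = -634 (A = 1423 - 2057 = -634)
A + 4216 = -634 + 4216 = 3582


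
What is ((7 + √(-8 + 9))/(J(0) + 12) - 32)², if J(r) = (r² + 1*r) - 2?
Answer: 24336/25 ≈ 973.44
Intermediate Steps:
J(r) = -2 + r + r² (J(r) = (r² + r) - 2 = (r + r²) - 2 = -2 + r + r²)
((7 + √(-8 + 9))/(J(0) + 12) - 32)² = ((7 + √(-8 + 9))/((-2 + 0 + 0²) + 12) - 32)² = ((7 + √1)/((-2 + 0 + 0) + 12) - 32)² = ((7 + 1)/(-2 + 12) - 32)² = (8/10 - 32)² = (8*(⅒) - 32)² = (⅘ - 32)² = (-156/5)² = 24336/25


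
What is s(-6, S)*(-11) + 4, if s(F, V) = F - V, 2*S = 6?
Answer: 103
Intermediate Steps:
S = 3 (S = (½)*6 = 3)
s(-6, S)*(-11) + 4 = (-6 - 1*3)*(-11) + 4 = (-6 - 3)*(-11) + 4 = -9*(-11) + 4 = 99 + 4 = 103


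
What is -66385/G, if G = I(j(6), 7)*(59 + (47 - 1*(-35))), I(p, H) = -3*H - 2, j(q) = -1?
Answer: 66385/3243 ≈ 20.470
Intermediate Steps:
I(p, H) = -2 - 3*H
G = -3243 (G = (-2 - 3*7)*(59 + (47 - 1*(-35))) = (-2 - 21)*(59 + (47 + 35)) = -23*(59 + 82) = -23*141 = -3243)
-66385/G = -66385/(-3243) = -66385*(-1/3243) = 66385/3243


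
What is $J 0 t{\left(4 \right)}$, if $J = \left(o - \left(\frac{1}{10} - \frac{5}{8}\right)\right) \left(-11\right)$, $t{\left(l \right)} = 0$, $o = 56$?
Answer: $0$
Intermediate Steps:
$J = - \frac{24871}{40}$ ($J = \left(56 - \left(\frac{1}{10} - \frac{5}{8}\right)\right) \left(-11\right) = \left(56 - - \frac{21}{40}\right) \left(-11\right) = \left(56 + \left(- \frac{1}{10} + \frac{5}{8}\right)\right) \left(-11\right) = \left(56 + \frac{21}{40}\right) \left(-11\right) = \frac{2261}{40} \left(-11\right) = - \frac{24871}{40} \approx -621.78$)
$J 0 t{\left(4 \right)} = - \frac{24871 \cdot 0 \cdot 0}{40} = \left(- \frac{24871}{40}\right) 0 = 0$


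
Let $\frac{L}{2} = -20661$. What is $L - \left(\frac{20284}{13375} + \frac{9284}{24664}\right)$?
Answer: $- \frac{3407991785019}{82470250} \approx -41324.0$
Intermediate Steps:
$L = -41322$ ($L = 2 \left(-20661\right) = -41322$)
$L - \left(\frac{20284}{13375} + \frac{9284}{24664}\right) = -41322 - \left(\frac{20284}{13375} + \frac{9284}{24664}\right) = -41322 - \left(20284 \cdot \frac{1}{13375} + 9284 \cdot \frac{1}{24664}\right) = -41322 - \left(\frac{20284}{13375} + \frac{2321}{6166}\right) = -41322 - \frac{156114519}{82470250} = - \frac{3407991785019}{82470250}$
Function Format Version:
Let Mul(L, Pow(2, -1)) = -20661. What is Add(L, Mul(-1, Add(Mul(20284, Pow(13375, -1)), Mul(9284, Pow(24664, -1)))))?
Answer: Rational(-3407991785019, 82470250) ≈ -41324.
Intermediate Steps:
L = -41322 (L = Mul(2, -20661) = -41322)
Add(L, Mul(-1, Add(Mul(20284, Pow(13375, -1)), Mul(9284, Pow(24664, -1))))) = Add(-41322, Mul(-1, Add(Mul(20284, Pow(13375, -1)), Mul(9284, Pow(24664, -1))))) = Add(-41322, Mul(-1, Add(Mul(20284, Rational(1, 13375)), Mul(9284, Rational(1, 24664))))) = Add(-41322, Mul(-1, Add(Rational(20284, 13375), Rational(2321, 6166)))) = Add(-41322, Mul(-1, Rational(156114519, 82470250))) = Add(-41322, Rational(-156114519, 82470250)) = Rational(-3407991785019, 82470250)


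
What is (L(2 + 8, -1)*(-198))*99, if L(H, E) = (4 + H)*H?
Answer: -2744280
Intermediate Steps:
L(H, E) = H*(4 + H)
(L(2 + 8, -1)*(-198))*99 = (((2 + 8)*(4 + (2 + 8)))*(-198))*99 = ((10*(4 + 10))*(-198))*99 = ((10*14)*(-198))*99 = (140*(-198))*99 = -27720*99 = -2744280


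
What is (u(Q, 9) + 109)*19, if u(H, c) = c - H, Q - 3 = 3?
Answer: 2128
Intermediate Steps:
Q = 6 (Q = 3 + 3 = 6)
(u(Q, 9) + 109)*19 = ((9 - 1*6) + 109)*19 = ((9 - 6) + 109)*19 = (3 + 109)*19 = 112*19 = 2128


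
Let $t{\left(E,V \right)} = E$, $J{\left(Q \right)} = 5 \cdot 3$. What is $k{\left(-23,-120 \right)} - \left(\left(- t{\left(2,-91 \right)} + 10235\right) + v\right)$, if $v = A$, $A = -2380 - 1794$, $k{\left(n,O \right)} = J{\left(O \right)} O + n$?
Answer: $-7882$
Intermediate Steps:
$J{\left(Q \right)} = 15$
$k{\left(n,O \right)} = n + 15 O$ ($k{\left(n,O \right)} = 15 O + n = n + 15 O$)
$A = -4174$ ($A = -2380 - 1794 = -4174$)
$v = -4174$
$k{\left(-23,-120 \right)} - \left(\left(- t{\left(2,-91 \right)} + 10235\right) + v\right) = \left(-23 + 15 \left(-120\right)\right) - \left(\left(\left(-1\right) 2 + 10235\right) - 4174\right) = \left(-23 - 1800\right) - \left(\left(-2 + 10235\right) - 4174\right) = -1823 - \left(10233 - 4174\right) = -1823 - 6059 = -7882$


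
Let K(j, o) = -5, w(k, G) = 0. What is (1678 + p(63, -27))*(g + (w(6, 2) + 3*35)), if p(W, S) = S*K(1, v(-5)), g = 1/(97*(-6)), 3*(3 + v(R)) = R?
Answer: 110790617/582 ≈ 1.9036e+5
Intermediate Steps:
v(R) = -3 + R/3
g = -1/582 (g = 1/(-582) = -1/582 ≈ -0.0017182)
p(W, S) = -5*S (p(W, S) = S*(-5) = -5*S)
(1678 + p(63, -27))*(g + (w(6, 2) + 3*35)) = (1678 - 5*(-27))*(-1/582 + (0 + 3*35)) = (1678 + 135)*(-1/582 + (0 + 105)) = 1813*(-1/582 + 105) = 1813*(61109/582) = 110790617/582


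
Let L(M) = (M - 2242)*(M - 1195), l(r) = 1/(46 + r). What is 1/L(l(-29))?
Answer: 289/774227482 ≈ 3.7328e-7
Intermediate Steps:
L(M) = (-2242 + M)*(-1195 + M)
1/L(l(-29)) = 1/(2679190 + (1/(46 - 29))² - 3437/(46 - 29)) = 1/(2679190 + (1/17)² - 3437/17) = 1/(2679190 + (1/17)² - 3437*1/17) = 1/(2679190 + 1/289 - 3437/17) = 1/(774227482/289) = 289/774227482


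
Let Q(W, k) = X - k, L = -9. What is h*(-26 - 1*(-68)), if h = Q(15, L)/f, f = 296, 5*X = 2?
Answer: 987/740 ≈ 1.3338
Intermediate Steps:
X = ⅖ (X = (⅕)*2 = ⅖ ≈ 0.40000)
Q(W, k) = ⅖ - k
h = 47/1480 (h = (⅖ - 1*(-9))/296 = (⅖ + 9)*(1/296) = (47/5)*(1/296) = 47/1480 ≈ 0.031757)
h*(-26 - 1*(-68)) = 47*(-26 - 1*(-68))/1480 = 47*(-26 + 68)/1480 = (47/1480)*42 = 987/740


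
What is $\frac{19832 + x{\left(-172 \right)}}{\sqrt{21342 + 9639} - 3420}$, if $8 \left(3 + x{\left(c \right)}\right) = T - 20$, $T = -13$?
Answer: $- \frac{45200715}{7776946} - \frac{158599 \sqrt{30981}}{93323352} \approx -6.1113$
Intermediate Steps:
$x{\left(c \right)} = - \frac{57}{8}$ ($x{\left(c \right)} = -3 + \frac{-13 - 20}{8} = -3 + \frac{1}{8} \left(-33\right) = -3 - \frac{33}{8} = - \frac{57}{8}$)
$\frac{19832 + x{\left(-172 \right)}}{\sqrt{21342 + 9639} - 3420} = \frac{19832 - \frac{57}{8}}{\sqrt{21342 + 9639} - 3420} = \frac{158599}{8 \left(\sqrt{30981} - 3420\right)} = \frac{158599}{8 \left(-3420 + \sqrt{30981}\right)}$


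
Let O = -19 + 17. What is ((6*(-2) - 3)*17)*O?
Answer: 510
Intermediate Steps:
O = -2
((6*(-2) - 3)*17)*O = ((6*(-2) - 3)*17)*(-2) = ((-12 - 3)*17)*(-2) = -15*17*(-2) = -255*(-2) = 510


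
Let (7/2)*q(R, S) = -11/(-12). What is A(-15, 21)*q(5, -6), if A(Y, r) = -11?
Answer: -121/42 ≈ -2.8810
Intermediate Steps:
q(R, S) = 11/42 (q(R, S) = 2*(-11/(-12))/7 = 2*(-11*(-1/12))/7 = (2/7)*(11/12) = 11/42)
A(-15, 21)*q(5, -6) = -11*11/42 = -121/42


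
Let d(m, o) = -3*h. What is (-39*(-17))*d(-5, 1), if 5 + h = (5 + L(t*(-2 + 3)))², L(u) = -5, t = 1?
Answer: 9945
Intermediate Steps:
h = -5 (h = -5 + (5 - 5)² = -5 + 0² = -5 + 0 = -5)
d(m, o) = 15 (d(m, o) = -3*(-5) = 15)
(-39*(-17))*d(-5, 1) = -39*(-17)*15 = 663*15 = 9945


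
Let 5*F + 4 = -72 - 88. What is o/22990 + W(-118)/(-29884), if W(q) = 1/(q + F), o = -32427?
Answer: -365331214961/259011501320 ≈ -1.4105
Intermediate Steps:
F = -164/5 (F = -4/5 + (-72 - 88)/5 = -4/5 + (1/5)*(-160) = -4/5 - 32 = -164/5 ≈ -32.800)
W(q) = 1/(-164/5 + q) (W(q) = 1/(q - 164/5) = 1/(-164/5 + q))
o/22990 + W(-118)/(-29884) = -32427/22990 + (5/(-164 + 5*(-118)))/(-29884) = -32427*1/22990 + (5/(-164 - 590))*(-1/29884) = -32427/22990 + (5/(-754))*(-1/29884) = -32427/22990 + (5*(-1/754))*(-1/29884) = -32427/22990 - 5/754*(-1/29884) = -32427/22990 + 5/22532536 = -365331214961/259011501320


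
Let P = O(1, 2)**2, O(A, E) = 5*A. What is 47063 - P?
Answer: 47038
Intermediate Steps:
P = 25 (P = (5*1)**2 = 5**2 = 25)
47063 - P = 47063 - 1*25 = 47063 - 25 = 47038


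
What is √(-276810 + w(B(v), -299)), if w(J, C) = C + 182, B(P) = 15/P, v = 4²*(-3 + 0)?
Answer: I*√276927 ≈ 526.24*I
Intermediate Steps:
v = -48 (v = 16*(-3) = -48)
w(J, C) = 182 + C
√(-276810 + w(B(v), -299)) = √(-276810 + (182 - 299)) = √(-276810 - 117) = √(-276927) = I*√276927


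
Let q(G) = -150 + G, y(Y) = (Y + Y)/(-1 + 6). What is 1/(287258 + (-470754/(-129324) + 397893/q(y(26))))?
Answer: 3761173/1069720492577 ≈ 3.5160e-6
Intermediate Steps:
y(Y) = 2*Y/5 (y(Y) = (2*Y)/5 = (2*Y)*(⅕) = 2*Y/5)
1/(287258 + (-470754/(-129324) + 397893/q(y(26)))) = 1/(287258 + (-470754/(-129324) + 397893/(-150 + (⅖)*26))) = 1/(287258 + (-470754*(-1/129324) + 397893/(-150 + 52/5))) = 1/(287258 + (78459/21554 + 397893/(-698/5))) = 1/(287258 + (78459/21554 + 397893*(-5/698))) = 1/(287258 + (78459/21554 - 1989465/698)) = 1/(287258 - 10706541057/3761173) = 1/(1069720492577/3761173) = 3761173/1069720492577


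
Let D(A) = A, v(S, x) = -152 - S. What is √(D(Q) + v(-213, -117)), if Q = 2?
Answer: 3*√7 ≈ 7.9373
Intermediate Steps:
√(D(Q) + v(-213, -117)) = √(2 + (-152 - 1*(-213))) = √(2 + (-152 + 213)) = √(2 + 61) = √63 = 3*√7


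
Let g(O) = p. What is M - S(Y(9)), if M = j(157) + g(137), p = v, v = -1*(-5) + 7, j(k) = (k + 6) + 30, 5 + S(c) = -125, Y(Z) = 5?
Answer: 335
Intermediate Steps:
S(c) = -130 (S(c) = -5 - 125 = -130)
j(k) = 36 + k (j(k) = (6 + k) + 30 = 36 + k)
v = 12 (v = 5 + 7 = 12)
p = 12
g(O) = 12
M = 205 (M = (36 + 157) + 12 = 193 + 12 = 205)
M - S(Y(9)) = 205 - 1*(-130) = 205 + 130 = 335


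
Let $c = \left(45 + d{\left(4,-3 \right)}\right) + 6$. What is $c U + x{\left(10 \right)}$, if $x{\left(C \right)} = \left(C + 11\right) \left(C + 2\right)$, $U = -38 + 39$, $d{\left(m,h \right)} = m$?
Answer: $307$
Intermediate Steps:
$U = 1$
$c = 55$ ($c = \left(45 + 4\right) + 6 = 49 + 6 = 55$)
$x{\left(C \right)} = \left(2 + C\right) \left(11 + C\right)$ ($x{\left(C \right)} = \left(11 + C\right) \left(2 + C\right) = \left(2 + C\right) \left(11 + C\right)$)
$c U + x{\left(10 \right)} = 55 \cdot 1 + \left(22 + 10^{2} + 13 \cdot 10\right) = 55 + \left(22 + 100 + 130\right) = 55 + 252 = 307$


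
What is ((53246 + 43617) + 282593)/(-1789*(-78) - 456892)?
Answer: -17248/14425 ≈ -1.1957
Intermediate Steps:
((53246 + 43617) + 282593)/(-1789*(-78) - 456892) = (96863 + 282593)/(139542 - 456892) = 379456/(-317350) = 379456*(-1/317350) = -17248/14425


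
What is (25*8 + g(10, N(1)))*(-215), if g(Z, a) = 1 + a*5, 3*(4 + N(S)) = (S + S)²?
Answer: -121045/3 ≈ -40348.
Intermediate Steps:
N(S) = -4 + 4*S²/3 (N(S) = -4 + (S + S)²/3 = -4 + (2*S)²/3 = -4 + (4*S²)/3 = -4 + 4*S²/3)
g(Z, a) = 1 + 5*a
(25*8 + g(10, N(1)))*(-215) = (25*8 + (1 + 5*(-4 + (4/3)*1²)))*(-215) = (200 + (1 + 5*(-4 + (4/3)*1)))*(-215) = (200 + (1 + 5*(-4 + 4/3)))*(-215) = (200 + (1 + 5*(-8/3)))*(-215) = (200 + (1 - 40/3))*(-215) = (200 - 37/3)*(-215) = (563/3)*(-215) = -121045/3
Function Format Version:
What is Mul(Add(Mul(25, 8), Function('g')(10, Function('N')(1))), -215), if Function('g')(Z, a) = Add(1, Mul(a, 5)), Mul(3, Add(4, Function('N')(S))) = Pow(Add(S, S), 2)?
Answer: Rational(-121045, 3) ≈ -40348.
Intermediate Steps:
Function('N')(S) = Add(-4, Mul(Rational(4, 3), Pow(S, 2))) (Function('N')(S) = Add(-4, Mul(Rational(1, 3), Pow(Add(S, S), 2))) = Add(-4, Mul(Rational(1, 3), Pow(Mul(2, S), 2))) = Add(-4, Mul(Rational(1, 3), Mul(4, Pow(S, 2)))) = Add(-4, Mul(Rational(4, 3), Pow(S, 2))))
Function('g')(Z, a) = Add(1, Mul(5, a))
Mul(Add(Mul(25, 8), Function('g')(10, Function('N')(1))), -215) = Mul(Add(Mul(25, 8), Add(1, Mul(5, Add(-4, Mul(Rational(4, 3), Pow(1, 2)))))), -215) = Mul(Add(200, Add(1, Mul(5, Add(-4, Mul(Rational(4, 3), 1))))), -215) = Mul(Add(200, Add(1, Mul(5, Add(-4, Rational(4, 3))))), -215) = Mul(Add(200, Add(1, Mul(5, Rational(-8, 3)))), -215) = Mul(Add(200, Add(1, Rational(-40, 3))), -215) = Mul(Add(200, Rational(-37, 3)), -215) = Mul(Rational(563, 3), -215) = Rational(-121045, 3)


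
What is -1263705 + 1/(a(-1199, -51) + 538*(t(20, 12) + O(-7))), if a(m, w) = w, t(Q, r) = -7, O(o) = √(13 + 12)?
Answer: -1424195536/1127 ≈ -1.2637e+6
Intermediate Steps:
O(o) = 5 (O(o) = √25 = 5)
-1263705 + 1/(a(-1199, -51) + 538*(t(20, 12) + O(-7))) = -1263705 + 1/(-51 + 538*(-7 + 5)) = -1263705 + 1/(-51 + 538*(-2)) = -1263705 + 1/(-51 - 1076) = -1263705 + 1/(-1127) = -1263705 - 1/1127 = -1424195536/1127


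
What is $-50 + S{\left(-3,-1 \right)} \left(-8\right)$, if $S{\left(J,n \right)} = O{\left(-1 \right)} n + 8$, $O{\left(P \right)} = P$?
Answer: $-122$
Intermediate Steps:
$S{\left(J,n \right)} = 8 - n$ ($S{\left(J,n \right)} = - n + 8 = 8 - n$)
$-50 + S{\left(-3,-1 \right)} \left(-8\right) = -50 + \left(8 - -1\right) \left(-8\right) = -50 + \left(8 + 1\right) \left(-8\right) = -50 + 9 \left(-8\right) = -50 - 72 = -122$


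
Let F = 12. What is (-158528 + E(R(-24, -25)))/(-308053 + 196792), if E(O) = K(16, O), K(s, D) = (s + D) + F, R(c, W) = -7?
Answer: 158507/111261 ≈ 1.4246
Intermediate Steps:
K(s, D) = 12 + D + s (K(s, D) = (s + D) + 12 = (D + s) + 12 = 12 + D + s)
E(O) = 28 + O (E(O) = 12 + O + 16 = 28 + O)
(-158528 + E(R(-24, -25)))/(-308053 + 196792) = (-158528 + (28 - 7))/(-308053 + 196792) = (-158528 + 21)/(-111261) = -158507*(-1/111261) = 158507/111261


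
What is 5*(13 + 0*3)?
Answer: 65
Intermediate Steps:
5*(13 + 0*3) = 5*(13 + 0) = 5*13 = 65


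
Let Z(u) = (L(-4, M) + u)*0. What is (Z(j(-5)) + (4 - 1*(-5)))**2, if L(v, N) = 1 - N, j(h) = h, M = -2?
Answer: 81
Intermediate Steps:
Z(u) = 0 (Z(u) = ((1 - 1*(-2)) + u)*0 = ((1 + 2) + u)*0 = (3 + u)*0 = 0)
(Z(j(-5)) + (4 - 1*(-5)))**2 = (0 + (4 - 1*(-5)))**2 = (0 + (4 + 5))**2 = (0 + 9)**2 = 9**2 = 81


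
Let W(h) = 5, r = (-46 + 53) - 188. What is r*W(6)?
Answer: -905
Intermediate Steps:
r = -181 (r = 7 - 188 = -181)
r*W(6) = -181*5 = -905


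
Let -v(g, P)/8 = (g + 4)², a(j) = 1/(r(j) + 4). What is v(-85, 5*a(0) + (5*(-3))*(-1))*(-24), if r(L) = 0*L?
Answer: 1259712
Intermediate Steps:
r(L) = 0
a(j) = ¼ (a(j) = 1/(0 + 4) = 1/4 = ¼)
v(g, P) = -8*(4 + g)² (v(g, P) = -8*(g + 4)² = -8*(4 + g)²)
v(-85, 5*a(0) + (5*(-3))*(-1))*(-24) = -8*(4 - 85)²*(-24) = -8*(-81)²*(-24) = -8*6561*(-24) = -52488*(-24) = 1259712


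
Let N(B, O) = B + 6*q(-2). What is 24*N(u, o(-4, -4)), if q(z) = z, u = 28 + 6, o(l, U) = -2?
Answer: 528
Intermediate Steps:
u = 34
N(B, O) = -12 + B (N(B, O) = B + 6*(-2) = B - 12 = -12 + B)
24*N(u, o(-4, -4)) = 24*(-12 + 34) = 24*22 = 528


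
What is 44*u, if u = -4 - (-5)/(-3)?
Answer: -748/3 ≈ -249.33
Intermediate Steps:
u = -17/3 (u = -4 - (-5)*(-1)/3 = -4 - 1*5/3 = -4 - 5/3 = -17/3 ≈ -5.6667)
44*u = 44*(-17/3) = -748/3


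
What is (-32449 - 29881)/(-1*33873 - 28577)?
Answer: 6233/6245 ≈ 0.99808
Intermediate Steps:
(-32449 - 29881)/(-1*33873 - 28577) = -62330/(-33873 - 28577) = -62330/(-62450) = -62330*(-1/62450) = 6233/6245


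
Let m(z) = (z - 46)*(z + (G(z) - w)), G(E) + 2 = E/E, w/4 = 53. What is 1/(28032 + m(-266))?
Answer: 1/177480 ≈ 5.6344e-6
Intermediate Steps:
w = 212 (w = 4*53 = 212)
G(E) = -1 (G(E) = -2 + E/E = -2 + 1 = -1)
m(z) = (-213 + z)*(-46 + z) (m(z) = (z - 46)*(z + (-1 - 1*212)) = (-46 + z)*(z + (-1 - 212)) = (-46 + z)*(z - 213) = (-46 + z)*(-213 + z) = (-213 + z)*(-46 + z))
1/(28032 + m(-266)) = 1/(28032 + (9798 + (-266)**2 - 259*(-266))) = 1/(28032 + (9798 + 70756 + 68894)) = 1/(28032 + 149448) = 1/177480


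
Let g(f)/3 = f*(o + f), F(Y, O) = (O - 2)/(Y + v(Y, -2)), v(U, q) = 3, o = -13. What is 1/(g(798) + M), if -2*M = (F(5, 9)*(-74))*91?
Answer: 8/15057889 ≈ 5.3128e-7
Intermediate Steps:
F(Y, O) = (-2 + O)/(3 + Y) (F(Y, O) = (O - 2)/(Y + 3) = (-2 + O)/(3 + Y))
g(f) = 3*f*(-13 + f) (g(f) = 3*(f*(-13 + f)) = 3*f*(-13 + f))
M = 23569/8 (M = -((-2 + 9)/(3 + 5))*(-74)*91/2 = -(7/8)*(-74)*91/2 = -(-259)*91/8 = -½*(-23569/4) = 23569/8 ≈ 2946.1)
1/(g(798) + M) = 1/(3*798*(-13 + 798) + 23569/8) = 1/(3*798*785 + 23569/8) = 1/(1879290 + 23569/8) = 1/(15057889/8) = 8/15057889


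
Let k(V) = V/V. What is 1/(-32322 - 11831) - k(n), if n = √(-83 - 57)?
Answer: -44154/44153 ≈ -1.0000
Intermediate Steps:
n = 2*I*√35 (n = √(-140) = 2*I*√35 ≈ 11.832*I)
k(V) = 1
1/(-32322 - 11831) - k(n) = 1/(-32322 - 11831) - 1*1 = 1/(-44153) - 1 = -1/44153 - 1 = -44154/44153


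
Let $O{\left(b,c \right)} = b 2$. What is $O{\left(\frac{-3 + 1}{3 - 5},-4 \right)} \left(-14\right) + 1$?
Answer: $-27$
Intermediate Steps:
$O{\left(b,c \right)} = 2 b$
$O{\left(\frac{-3 + 1}{3 - 5},-4 \right)} \left(-14\right) + 1 = 2 \frac{-3 + 1}{3 - 5} \left(-14\right) + 1 = 2 \left(- \frac{2}{-2}\right) \left(-14\right) + 1 = 2 \left(\left(-2\right) \left(- \frac{1}{2}\right)\right) \left(-14\right) + 1 = 2 \cdot 1 \left(-14\right) + 1 = 2 \left(-14\right) + 1 = -28 + 1 = -27$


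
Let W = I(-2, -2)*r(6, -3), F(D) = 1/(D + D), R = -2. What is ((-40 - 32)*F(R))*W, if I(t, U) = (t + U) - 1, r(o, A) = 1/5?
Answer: -18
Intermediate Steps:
r(o, A) = 1/5
I(t, U) = -1 + U + t (I(t, U) = (U + t) - 1 = -1 + U + t)
F(D) = 1/(2*D)
W = -1 (W = (-1 - 2 - 2)*(1/5) = -5*1/5 = -1)
((-40 - 32)*F(R))*W = ((-40 - 32)*((1/2)/(-2)))*(-1) = -36*(-1)/2*(-1) = -72*(-1/4)*(-1) = 18*(-1) = -18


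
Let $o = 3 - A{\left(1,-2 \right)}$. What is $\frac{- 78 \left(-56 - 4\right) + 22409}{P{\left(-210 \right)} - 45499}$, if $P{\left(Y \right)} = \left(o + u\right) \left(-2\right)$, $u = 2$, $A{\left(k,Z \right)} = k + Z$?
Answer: $- \frac{27089}{45511} \approx -0.59522$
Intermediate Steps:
$A{\left(k,Z \right)} = Z + k$
$o = 4$ ($o = 3 - \left(-2 + 1\right) = 3 - -1 = 3 + 1 = 4$)
$P{\left(Y \right)} = -12$ ($P{\left(Y \right)} = \left(4 + 2\right) \left(-2\right) = 6 \left(-2\right) = -12$)
$\frac{- 78 \left(-56 - 4\right) + 22409}{P{\left(-210 \right)} - 45499} = \frac{- 78 \left(-56 - 4\right) + 22409}{-12 - 45499} = \frac{\left(-78\right) \left(-60\right) + 22409}{-45511} = \left(4680 + 22409\right) \left(- \frac{1}{45511}\right) = 27089 \left(- \frac{1}{45511}\right) = - \frac{27089}{45511}$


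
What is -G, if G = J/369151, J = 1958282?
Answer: -1958282/369151 ≈ -5.3048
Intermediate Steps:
G = 1958282/369151 ≈ 5.3048
-G = -1*1958282/369151 = -1958282/369151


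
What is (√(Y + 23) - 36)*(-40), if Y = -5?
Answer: 1440 - 120*√2 ≈ 1270.3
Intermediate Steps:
(√(Y + 23) - 36)*(-40) = (√(-5 + 23) - 36)*(-40) = (√18 - 36)*(-40) = (3*√2 - 36)*(-40) = (-36 + 3*√2)*(-40) = 1440 - 120*√2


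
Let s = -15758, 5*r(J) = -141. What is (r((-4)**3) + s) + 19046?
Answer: 16299/5 ≈ 3259.8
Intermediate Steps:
r(J) = -141/5 (r(J) = (1/5)*(-141) = -141/5)
(r((-4)**3) + s) + 19046 = (-141/5 - 15758) + 19046 = -78931/5 + 19046 = 16299/5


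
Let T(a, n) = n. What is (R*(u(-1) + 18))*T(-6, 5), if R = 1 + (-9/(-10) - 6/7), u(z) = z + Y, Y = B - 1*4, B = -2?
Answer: 803/14 ≈ 57.357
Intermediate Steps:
Y = -6 (Y = -2 - 1*4 = -2 - 4 = -6)
u(z) = -6 + z (u(z) = z - 6 = -6 + z)
R = 73/70 (R = 1 + (-9*(-⅒) - 6*⅐) = 1 + (9/10 - 6/7) = 1 + 3/70 = 73/70 ≈ 1.0429)
(R*(u(-1) + 18))*T(-6, 5) = (73*((-6 - 1) + 18)/70)*5 = (73*(-7 + 18)/70)*5 = ((73/70)*11)*5 = (803/70)*5 = 803/14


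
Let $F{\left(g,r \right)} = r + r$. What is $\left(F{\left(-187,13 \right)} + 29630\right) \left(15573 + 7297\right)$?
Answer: $678232720$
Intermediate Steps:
$F{\left(g,r \right)} = 2 r$
$\left(F{\left(-187,13 \right)} + 29630\right) \left(15573 + 7297\right) = \left(2 \cdot 13 + 29630\right) \left(15573 + 7297\right) = \left(26 + 29630\right) 22870 = 29656 \cdot 22870 = 678232720$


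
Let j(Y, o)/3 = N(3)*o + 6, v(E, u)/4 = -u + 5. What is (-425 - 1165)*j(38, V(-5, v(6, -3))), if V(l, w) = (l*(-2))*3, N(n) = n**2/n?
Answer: -457920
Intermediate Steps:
v(E, u) = 20 - 4*u (v(E, u) = 4*(-u + 5) = 4*(5 - u) = 20 - 4*u)
N(n) = n
V(l, w) = -6*l (V(l, w) = -2*l*3 = -6*l)
j(Y, o) = 18 + 9*o (j(Y, o) = 3*(3*o + 6) = 3*(6 + 3*o) = 18 + 9*o)
(-425 - 1165)*j(38, V(-5, v(6, -3))) = (-425 - 1165)*(18 + 9*(-6*(-5))) = -1590*(18 + 9*30) = -1590*(18 + 270) = -1590*288 = -457920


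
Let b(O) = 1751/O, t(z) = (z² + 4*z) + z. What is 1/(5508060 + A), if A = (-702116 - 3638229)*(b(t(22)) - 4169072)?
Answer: 594/10748550892888505 ≈ 5.5263e-14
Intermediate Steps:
t(z) = z² + 5*z
A = 10748547621100865/594 (A = (-702116 - 3638229)*(1751/((22*(5 + 22))) - 4169072) = -4340345*(1751/((22*27)) - 4169072) = -4340345*(1751/594 - 4169072) = -4340345*(-2476427017/594) = 10748547621100865/594 ≈ 1.8095e+13)
1/(5508060 + A) = 1/(5508060 + 10748547621100865/594) = 1/(10748550892888505/594) = 594/10748550892888505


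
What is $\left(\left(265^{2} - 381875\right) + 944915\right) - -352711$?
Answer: $985976$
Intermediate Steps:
$\left(\left(265^{2} - 381875\right) + 944915\right) - -352711 = \left(\left(70225 - 381875\right) + 944915\right) + 352711 = \left(-311650 + 944915\right) + 352711 = 633265 + 352711 = 985976$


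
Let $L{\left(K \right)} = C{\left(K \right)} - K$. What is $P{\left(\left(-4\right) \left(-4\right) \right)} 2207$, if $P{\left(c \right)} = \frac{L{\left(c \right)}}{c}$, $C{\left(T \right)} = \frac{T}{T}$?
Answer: $- \frac{33105}{16} \approx -2069.1$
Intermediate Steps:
$C{\left(T \right)} = 1$
$L{\left(K \right)} = 1 - K$
$P{\left(c \right)} = \frac{1 - c}{c}$
$P{\left(\left(-4\right) \left(-4\right) \right)} 2207 = \frac{1 - \left(-4\right) \left(-4\right)}{\left(-4\right) \left(-4\right)} 2207 = \frac{1 - 16}{16} \cdot 2207 = \frac{1}{16} \left(-15\right) 2207 = \left(- \frac{15}{16}\right) 2207 = - \frac{33105}{16}$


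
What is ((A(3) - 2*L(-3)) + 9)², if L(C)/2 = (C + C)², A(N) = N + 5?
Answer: 16129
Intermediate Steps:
A(N) = 5 + N
L(C) = 8*C² (L(C) = 2*(C + C)² = 2*(2*C)² = 2*(4*C²) = 8*C²)
((A(3) - 2*L(-3)) + 9)² = (((5 + 3) - 2*8*(-3)²) + 9)² = ((8 - 2*8*9) + 9)² = ((8 - 2*72) + 9)² = ((8 - 1*144) + 9)² = ((8 - 144) + 9)² = (-136 + 9)² = (-127)² = 16129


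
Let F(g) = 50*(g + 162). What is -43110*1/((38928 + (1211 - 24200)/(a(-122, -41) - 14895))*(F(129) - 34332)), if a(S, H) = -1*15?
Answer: 1700450/30376332211 ≈ 5.5979e-5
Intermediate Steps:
a(S, H) = -15
F(g) = 8100 + 50*g (F(g) = 50*(162 + g) = 8100 + 50*g)
-43110*1/((38928 + (1211 - 24200)/(a(-122, -41) - 14895))*(F(129) - 34332)) = -43110*1/((38928 + (1211 - 24200)/(-15 - 14895))*((8100 + 50*129) - 34332)) = -43110*1/((38928 - 22989/(-14910))*((8100 + 6450) - 34332)) = -43110*1/((14550 - 34332)*(38928 - 22989*(-1/14910))) = -43110*(-1/(19782*(38928 + 7663/4970))) = -43110/((-19782*193479823/4970)) = -43110/(-273386989899/355) = -43110*(-355/273386989899) = 1700450/30376332211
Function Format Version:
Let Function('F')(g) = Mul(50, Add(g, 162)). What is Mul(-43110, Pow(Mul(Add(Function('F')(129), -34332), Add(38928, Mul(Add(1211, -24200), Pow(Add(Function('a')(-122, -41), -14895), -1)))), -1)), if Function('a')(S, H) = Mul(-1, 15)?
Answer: Rational(1700450, 30376332211) ≈ 5.5979e-5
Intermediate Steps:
Function('a')(S, H) = -15
Function('F')(g) = Add(8100, Mul(50, g)) (Function('F')(g) = Mul(50, Add(162, g)) = Add(8100, Mul(50, g)))
Mul(-43110, Pow(Mul(Add(Function('F')(129), -34332), Add(38928, Mul(Add(1211, -24200), Pow(Add(Function('a')(-122, -41), -14895), -1)))), -1)) = Mul(-43110, Pow(Mul(Add(Add(8100, Mul(50, 129)), -34332), Add(38928, Mul(Add(1211, -24200), Pow(Add(-15, -14895), -1)))), -1)) = Mul(-43110, Pow(Mul(Add(Add(8100, 6450), -34332), Add(38928, Mul(-22989, Pow(-14910, -1)))), -1)) = Mul(-43110, Pow(Mul(Add(14550, -34332), Add(38928, Mul(-22989, Rational(-1, 14910)))), -1)) = Mul(-43110, Pow(Mul(-19782, Add(38928, Rational(7663, 4970))), -1)) = Mul(-43110, Pow(Mul(-19782, Rational(193479823, 4970)), -1)) = Mul(-43110, Pow(Rational(-273386989899, 355), -1)) = Mul(-43110, Rational(-355, 273386989899)) = Rational(1700450, 30376332211)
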